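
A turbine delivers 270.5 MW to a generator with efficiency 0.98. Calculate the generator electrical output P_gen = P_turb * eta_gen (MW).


P_gen = 270.5 * 0.98 = 265.0900 MW


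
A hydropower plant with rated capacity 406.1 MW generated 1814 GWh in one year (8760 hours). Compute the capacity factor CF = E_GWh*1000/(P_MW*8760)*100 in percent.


CF = 1814 * 1000 / (406.1 * 8760) * 100 = 50.9918 %


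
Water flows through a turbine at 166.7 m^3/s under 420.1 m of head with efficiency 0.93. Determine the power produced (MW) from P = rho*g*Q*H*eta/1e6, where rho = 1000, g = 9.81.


P = 1000 * 9.81 * 166.7 * 420.1 * 0.93 / 1e6 = 638.9108 MW


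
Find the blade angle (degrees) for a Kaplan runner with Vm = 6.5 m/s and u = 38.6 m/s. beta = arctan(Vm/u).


beta = arctan(6.5 / 38.6) = 9.5586 degrees


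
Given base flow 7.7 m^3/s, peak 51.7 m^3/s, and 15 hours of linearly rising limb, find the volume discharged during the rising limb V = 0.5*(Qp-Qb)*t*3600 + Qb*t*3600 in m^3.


V = 0.5*(51.7 - 7.7)*15*3600 + 7.7*15*3600 = 1.6038e+06 m^3


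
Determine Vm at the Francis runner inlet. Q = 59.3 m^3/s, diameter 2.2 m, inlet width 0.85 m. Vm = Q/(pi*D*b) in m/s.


Vm = 59.3 / (pi * 2.2 * 0.85) = 10.0940 m/s


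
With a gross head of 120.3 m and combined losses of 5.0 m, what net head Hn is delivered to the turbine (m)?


Hn = 120.3 - 5.0 = 115.3000 m


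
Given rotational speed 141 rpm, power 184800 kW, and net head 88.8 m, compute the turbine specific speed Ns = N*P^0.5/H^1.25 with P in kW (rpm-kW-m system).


Ns = 141 * 184800^0.5 / 88.8^1.25 = 222.3586


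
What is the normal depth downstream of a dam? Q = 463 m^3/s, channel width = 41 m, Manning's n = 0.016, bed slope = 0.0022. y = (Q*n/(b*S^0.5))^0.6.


y = (463 * 0.016 / (41 * 0.0022^0.5))^0.6 = 2.2461 m


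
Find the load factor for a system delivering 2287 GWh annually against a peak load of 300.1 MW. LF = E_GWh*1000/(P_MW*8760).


LF = 2287 * 1000 / (300.1 * 8760) = 0.8700


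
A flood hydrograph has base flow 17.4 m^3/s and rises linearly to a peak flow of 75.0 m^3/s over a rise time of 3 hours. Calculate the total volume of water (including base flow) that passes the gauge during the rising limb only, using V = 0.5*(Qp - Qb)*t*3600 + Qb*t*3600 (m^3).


V = 0.5*(75.0 - 17.4)*3*3600 + 17.4*3*3600 = 498960.0000 m^3


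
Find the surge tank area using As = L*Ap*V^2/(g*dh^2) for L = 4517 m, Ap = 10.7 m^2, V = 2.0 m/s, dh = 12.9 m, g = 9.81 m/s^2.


As = 4517 * 10.7 * 2.0^2 / (9.81 * 12.9^2) = 118.4256 m^2


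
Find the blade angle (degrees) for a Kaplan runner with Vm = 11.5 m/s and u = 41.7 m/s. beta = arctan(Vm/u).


beta = arctan(11.5 / 41.7) = 15.4178 degrees


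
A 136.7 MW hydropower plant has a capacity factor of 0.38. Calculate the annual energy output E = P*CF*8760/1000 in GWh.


E = 136.7 * 0.38 * 8760 / 1000 = 455.0470 GWh


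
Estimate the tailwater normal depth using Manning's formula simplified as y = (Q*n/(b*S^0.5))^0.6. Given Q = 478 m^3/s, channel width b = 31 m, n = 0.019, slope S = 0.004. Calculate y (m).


y = (478 * 0.019 / (31 * 0.004^0.5))^0.6 = 2.5088 m


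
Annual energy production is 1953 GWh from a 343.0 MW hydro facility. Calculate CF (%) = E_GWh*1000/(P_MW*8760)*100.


CF = 1953 * 1000 / (343.0 * 8760) * 100 = 64.9986 %


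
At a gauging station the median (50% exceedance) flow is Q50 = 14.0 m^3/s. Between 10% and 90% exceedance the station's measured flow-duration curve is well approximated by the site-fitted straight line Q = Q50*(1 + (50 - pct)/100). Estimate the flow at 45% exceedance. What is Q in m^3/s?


Q = 14.0 * (1 + (50 - 45)/100) = 14.7000 m^3/s


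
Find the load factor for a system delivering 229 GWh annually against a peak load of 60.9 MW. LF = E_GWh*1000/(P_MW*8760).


LF = 229 * 1000 / (60.9 * 8760) = 0.4293


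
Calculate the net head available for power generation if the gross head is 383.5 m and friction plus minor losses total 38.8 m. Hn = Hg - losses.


Hn = 383.5 - 38.8 = 344.7000 m


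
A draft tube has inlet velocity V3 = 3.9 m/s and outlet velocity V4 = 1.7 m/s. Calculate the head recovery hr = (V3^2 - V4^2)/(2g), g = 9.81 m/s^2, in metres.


hr = (3.9^2 - 1.7^2) / (2*9.81) = 0.6279 m


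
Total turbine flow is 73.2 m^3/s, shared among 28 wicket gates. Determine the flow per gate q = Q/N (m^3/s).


q = 73.2 / 28 = 2.6143 m^3/s


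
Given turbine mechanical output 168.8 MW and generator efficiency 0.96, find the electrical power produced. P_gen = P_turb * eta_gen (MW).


P_gen = 168.8 * 0.96 = 162.0480 MW


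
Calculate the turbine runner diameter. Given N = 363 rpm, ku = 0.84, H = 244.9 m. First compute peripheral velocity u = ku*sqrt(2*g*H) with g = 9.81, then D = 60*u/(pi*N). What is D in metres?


u = 0.84 * sqrt(2*9.81*244.9) = 58.2268 m/s
D = 60 * 58.2268 / (pi * 363) = 3.0635 m


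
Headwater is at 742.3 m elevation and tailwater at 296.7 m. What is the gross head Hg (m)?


Hg = 742.3 - 296.7 = 445.6000 m


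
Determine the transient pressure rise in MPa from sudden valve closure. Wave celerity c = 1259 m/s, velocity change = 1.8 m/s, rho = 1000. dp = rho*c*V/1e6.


dp = 1000 * 1259 * 1.8 / 1e6 = 2.2662 MPa


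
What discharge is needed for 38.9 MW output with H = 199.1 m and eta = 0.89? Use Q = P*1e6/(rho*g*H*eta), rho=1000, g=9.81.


Q = 38.9 * 1e6 / (1000 * 9.81 * 199.1 * 0.89) = 22.3779 m^3/s


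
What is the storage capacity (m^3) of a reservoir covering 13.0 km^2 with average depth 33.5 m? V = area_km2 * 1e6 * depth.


V = 13.0 * 1e6 * 33.5 = 4.3550e+08 m^3


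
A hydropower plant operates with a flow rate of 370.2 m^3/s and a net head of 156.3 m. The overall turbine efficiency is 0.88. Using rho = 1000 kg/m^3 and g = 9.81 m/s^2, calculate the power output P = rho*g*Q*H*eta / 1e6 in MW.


P = 1000 * 9.81 * 370.2 * 156.3 * 0.88 / 1e6 = 499.5133 MW


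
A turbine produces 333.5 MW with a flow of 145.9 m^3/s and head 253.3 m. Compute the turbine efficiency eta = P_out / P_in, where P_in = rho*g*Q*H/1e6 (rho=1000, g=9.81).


P_in = 1000 * 9.81 * 145.9 * 253.3 / 1e6 = 362.5430 MW
eta = 333.5 / 362.5430 = 0.9199


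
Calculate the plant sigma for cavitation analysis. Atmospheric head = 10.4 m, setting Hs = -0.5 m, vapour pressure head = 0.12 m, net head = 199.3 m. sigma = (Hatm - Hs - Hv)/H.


sigma = (10.4 - (-0.5) - 0.12) / 199.3 = 0.0541


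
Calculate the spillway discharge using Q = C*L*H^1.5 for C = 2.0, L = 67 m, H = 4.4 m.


Q = 2.0 * 67 * 4.4^1.5 = 1236.7554 m^3/s


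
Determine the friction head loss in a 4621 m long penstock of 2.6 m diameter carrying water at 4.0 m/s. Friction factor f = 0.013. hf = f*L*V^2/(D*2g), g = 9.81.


hf = 0.013 * 4621 * 4.0^2 / (2.6 * 2 * 9.81) = 18.8420 m


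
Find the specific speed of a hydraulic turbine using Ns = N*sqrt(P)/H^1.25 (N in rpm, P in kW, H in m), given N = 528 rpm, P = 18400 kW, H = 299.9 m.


Ns = 528 * 18400^0.5 / 299.9^1.25 = 57.3882


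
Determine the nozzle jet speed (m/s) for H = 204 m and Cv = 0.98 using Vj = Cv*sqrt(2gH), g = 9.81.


Vj = 0.98 * sqrt(2*9.81*204) = 61.9999 m/s


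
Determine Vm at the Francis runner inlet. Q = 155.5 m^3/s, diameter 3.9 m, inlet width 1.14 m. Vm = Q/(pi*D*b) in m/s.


Vm = 155.5 / (pi * 3.9 * 1.14) = 11.1330 m/s


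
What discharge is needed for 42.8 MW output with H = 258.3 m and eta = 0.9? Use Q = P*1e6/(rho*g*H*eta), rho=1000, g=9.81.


Q = 42.8 * 1e6 / (1000 * 9.81 * 258.3 * 0.9) = 18.7676 m^3/s


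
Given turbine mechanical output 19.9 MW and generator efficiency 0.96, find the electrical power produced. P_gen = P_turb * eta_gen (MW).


P_gen = 19.9 * 0.96 = 19.1040 MW


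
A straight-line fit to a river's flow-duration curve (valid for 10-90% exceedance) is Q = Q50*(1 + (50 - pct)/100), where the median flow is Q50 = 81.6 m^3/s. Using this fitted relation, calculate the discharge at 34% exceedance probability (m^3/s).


Q = 81.6 * (1 + (50 - 34)/100) = 94.6560 m^3/s


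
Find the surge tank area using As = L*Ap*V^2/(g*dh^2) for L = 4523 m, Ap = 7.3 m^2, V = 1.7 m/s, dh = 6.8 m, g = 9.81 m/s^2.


As = 4523 * 7.3 * 1.7^2 / (9.81 * 6.8^2) = 210.3587 m^2


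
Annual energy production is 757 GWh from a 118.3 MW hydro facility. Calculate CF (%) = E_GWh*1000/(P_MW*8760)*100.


CF = 757 * 1000 / (118.3 * 8760) * 100 = 73.0478 %


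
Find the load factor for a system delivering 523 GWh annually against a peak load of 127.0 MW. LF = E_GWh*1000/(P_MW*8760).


LF = 523 * 1000 / (127.0 * 8760) = 0.4701


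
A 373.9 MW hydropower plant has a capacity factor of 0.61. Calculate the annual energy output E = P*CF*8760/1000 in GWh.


E = 373.9 * 0.61 * 8760 / 1000 = 1997.9720 GWh


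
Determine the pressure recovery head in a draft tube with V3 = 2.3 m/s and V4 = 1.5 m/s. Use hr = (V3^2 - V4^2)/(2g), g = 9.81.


hr = (2.3^2 - 1.5^2) / (2*9.81) = 0.1549 m


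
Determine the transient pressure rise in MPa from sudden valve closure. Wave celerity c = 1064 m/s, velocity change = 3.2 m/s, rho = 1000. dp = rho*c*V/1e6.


dp = 1000 * 1064 * 3.2 / 1e6 = 3.4048 MPa


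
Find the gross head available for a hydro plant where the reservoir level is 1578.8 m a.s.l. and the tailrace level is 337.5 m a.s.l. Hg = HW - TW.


Hg = 1578.8 - 337.5 = 1241.3000 m


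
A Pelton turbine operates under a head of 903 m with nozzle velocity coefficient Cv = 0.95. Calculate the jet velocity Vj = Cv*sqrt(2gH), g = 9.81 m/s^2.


Vj = 0.95 * sqrt(2*9.81*903) = 126.4495 m/s


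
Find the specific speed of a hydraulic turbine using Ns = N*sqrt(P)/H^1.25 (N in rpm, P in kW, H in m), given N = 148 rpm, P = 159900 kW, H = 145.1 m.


Ns = 148 * 159900^0.5 / 145.1^1.25 = 117.5173


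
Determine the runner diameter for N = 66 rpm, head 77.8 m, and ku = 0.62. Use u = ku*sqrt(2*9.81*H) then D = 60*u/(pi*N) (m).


u = 0.62 * sqrt(2*9.81*77.8) = 24.2232 m/s
D = 60 * 24.2232 / (pi * 66) = 7.0095 m


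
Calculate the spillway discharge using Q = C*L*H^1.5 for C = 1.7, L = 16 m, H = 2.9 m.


Q = 1.7 * 16 * 2.9^1.5 = 134.3278 m^3/s


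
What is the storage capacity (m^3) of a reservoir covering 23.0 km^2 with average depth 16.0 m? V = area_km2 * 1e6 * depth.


V = 23.0 * 1e6 * 16.0 = 3.6800e+08 m^3


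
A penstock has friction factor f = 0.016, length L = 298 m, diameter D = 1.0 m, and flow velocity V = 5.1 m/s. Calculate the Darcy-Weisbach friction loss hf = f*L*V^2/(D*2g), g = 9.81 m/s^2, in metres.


hf = 0.016 * 298 * 5.1^2 / (1.0 * 2 * 9.81) = 6.3209 m


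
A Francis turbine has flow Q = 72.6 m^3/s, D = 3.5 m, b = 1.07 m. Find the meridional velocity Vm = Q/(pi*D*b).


Vm = 72.6 / (pi * 3.5 * 1.07) = 6.1707 m/s


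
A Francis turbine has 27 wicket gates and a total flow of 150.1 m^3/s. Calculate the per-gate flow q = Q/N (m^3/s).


q = 150.1 / 27 = 5.5593 m^3/s


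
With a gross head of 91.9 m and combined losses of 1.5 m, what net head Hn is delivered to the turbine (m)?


Hn = 91.9 - 1.5 = 90.4000 m


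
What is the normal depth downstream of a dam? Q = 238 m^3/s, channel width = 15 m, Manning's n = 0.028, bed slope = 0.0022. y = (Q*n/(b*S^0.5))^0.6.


y = (238 * 0.028 / (15 * 0.0022^0.5))^0.6 = 3.8535 m


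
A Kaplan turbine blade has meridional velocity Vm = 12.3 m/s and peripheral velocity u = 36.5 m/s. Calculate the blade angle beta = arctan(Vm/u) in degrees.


beta = arctan(12.3 / 36.5) = 18.6231 degrees


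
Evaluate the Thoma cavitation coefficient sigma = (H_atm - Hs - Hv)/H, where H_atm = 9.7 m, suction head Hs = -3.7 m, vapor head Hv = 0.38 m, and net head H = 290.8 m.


sigma = (9.7 - (-3.7) - 0.38) / 290.8 = 0.0448


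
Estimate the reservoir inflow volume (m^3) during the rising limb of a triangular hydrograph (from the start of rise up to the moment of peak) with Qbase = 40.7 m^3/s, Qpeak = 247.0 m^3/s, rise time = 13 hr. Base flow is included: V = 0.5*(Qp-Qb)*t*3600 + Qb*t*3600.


V = 0.5*(247.0 - 40.7)*13*3600 + 40.7*13*3600 = 6.7322e+06 m^3


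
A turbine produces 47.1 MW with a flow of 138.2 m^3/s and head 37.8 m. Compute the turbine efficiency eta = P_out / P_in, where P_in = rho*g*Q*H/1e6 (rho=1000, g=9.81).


P_in = 1000 * 9.81 * 138.2 * 37.8 / 1e6 = 51.2470 MW
eta = 47.1 / 51.2470 = 0.9191


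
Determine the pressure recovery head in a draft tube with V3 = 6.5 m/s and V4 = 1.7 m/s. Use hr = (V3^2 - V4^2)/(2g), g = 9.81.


hr = (6.5^2 - 1.7^2) / (2*9.81) = 2.0061 m


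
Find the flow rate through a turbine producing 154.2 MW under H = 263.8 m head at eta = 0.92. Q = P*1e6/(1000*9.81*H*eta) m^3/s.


Q = 154.2 * 1e6 / (1000 * 9.81 * 263.8 * 0.92) = 64.7668 m^3/s


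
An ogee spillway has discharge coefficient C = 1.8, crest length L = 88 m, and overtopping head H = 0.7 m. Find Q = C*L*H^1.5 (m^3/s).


Q = 1.8 * 88 * 0.7^1.5 = 92.7689 m^3/s


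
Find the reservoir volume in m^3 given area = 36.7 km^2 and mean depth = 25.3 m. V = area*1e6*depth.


V = 36.7 * 1e6 * 25.3 = 9.2851e+08 m^3


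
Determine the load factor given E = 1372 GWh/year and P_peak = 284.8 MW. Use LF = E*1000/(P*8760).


LF = 1372 * 1000 / (284.8 * 8760) = 0.5499


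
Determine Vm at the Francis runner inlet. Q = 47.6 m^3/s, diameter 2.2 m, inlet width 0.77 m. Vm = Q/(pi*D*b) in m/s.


Vm = 47.6 / (pi * 2.2 * 0.77) = 8.9442 m/s


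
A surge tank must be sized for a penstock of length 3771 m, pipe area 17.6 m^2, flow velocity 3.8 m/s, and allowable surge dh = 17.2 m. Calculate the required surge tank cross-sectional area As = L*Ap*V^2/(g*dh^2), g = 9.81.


As = 3771 * 17.6 * 3.8^2 / (9.81 * 17.2^2) = 330.2254 m^2


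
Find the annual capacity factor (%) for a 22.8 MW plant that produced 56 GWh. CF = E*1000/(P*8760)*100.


CF = 56 * 1000 / (22.8 * 8760) * 100 = 28.0381 %


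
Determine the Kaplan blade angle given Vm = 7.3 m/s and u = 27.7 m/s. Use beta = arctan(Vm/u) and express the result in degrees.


beta = arctan(7.3 / 27.7) = 14.7639 degrees


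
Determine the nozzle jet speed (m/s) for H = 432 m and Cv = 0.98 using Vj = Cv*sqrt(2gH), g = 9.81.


Vj = 0.98 * sqrt(2*9.81*432) = 90.2230 m/s


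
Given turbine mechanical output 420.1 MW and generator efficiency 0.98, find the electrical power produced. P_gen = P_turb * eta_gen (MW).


P_gen = 420.1 * 0.98 = 411.6980 MW


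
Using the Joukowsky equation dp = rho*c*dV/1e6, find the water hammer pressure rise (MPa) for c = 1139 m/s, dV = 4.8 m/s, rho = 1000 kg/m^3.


dp = 1000 * 1139 * 4.8 / 1e6 = 5.4672 MPa


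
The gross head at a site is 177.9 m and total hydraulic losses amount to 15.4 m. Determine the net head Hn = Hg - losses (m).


Hn = 177.9 - 15.4 = 162.5000 m


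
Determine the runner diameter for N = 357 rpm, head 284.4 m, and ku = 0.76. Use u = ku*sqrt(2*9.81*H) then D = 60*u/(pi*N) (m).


u = 0.76 * sqrt(2*9.81*284.4) = 56.7712 m/s
D = 60 * 56.7712 / (pi * 357) = 3.0371 m


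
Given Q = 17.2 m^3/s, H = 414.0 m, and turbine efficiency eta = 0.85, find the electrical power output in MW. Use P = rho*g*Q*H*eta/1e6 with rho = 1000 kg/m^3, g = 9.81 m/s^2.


P = 1000 * 9.81 * 17.2 * 414.0 * 0.85 / 1e6 = 59.3768 MW


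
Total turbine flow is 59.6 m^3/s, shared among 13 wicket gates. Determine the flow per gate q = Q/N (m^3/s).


q = 59.6 / 13 = 4.5846 m^3/s


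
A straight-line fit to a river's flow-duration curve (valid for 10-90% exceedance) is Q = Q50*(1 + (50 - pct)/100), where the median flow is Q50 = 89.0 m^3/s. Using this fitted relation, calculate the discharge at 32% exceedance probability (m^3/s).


Q = 89.0 * (1 + (50 - 32)/100) = 105.0200 m^3/s


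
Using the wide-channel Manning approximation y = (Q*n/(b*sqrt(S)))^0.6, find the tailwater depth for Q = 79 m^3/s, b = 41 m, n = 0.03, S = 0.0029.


y = (79 * 0.03 / (41 * 0.0029^0.5))^0.6 = 1.0434 m


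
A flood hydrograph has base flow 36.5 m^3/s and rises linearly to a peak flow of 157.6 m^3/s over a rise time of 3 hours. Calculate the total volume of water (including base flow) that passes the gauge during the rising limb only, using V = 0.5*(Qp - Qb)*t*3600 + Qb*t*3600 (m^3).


V = 0.5*(157.6 - 36.5)*3*3600 + 36.5*3*3600 = 1.0481e+06 m^3


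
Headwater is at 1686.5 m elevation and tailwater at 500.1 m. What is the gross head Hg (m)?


Hg = 1686.5 - 500.1 = 1186.4000 m


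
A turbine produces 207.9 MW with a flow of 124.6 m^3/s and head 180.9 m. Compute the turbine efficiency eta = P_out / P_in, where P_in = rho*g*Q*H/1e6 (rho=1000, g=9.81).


P_in = 1000 * 9.81 * 124.6 * 180.9 / 1e6 = 221.1188 MW
eta = 207.9 / 221.1188 = 0.9402


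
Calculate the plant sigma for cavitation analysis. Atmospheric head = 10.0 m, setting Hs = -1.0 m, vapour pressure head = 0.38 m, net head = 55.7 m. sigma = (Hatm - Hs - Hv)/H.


sigma = (10.0 - (-1.0) - 0.38) / 55.7 = 0.1907


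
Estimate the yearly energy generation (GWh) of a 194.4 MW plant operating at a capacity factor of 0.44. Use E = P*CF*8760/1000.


E = 194.4 * 0.44 * 8760 / 1000 = 749.2954 GWh


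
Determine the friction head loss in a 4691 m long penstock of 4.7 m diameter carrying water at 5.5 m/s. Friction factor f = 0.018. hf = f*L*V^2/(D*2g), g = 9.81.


hf = 0.018 * 4691 * 5.5^2 / (4.7 * 2 * 9.81) = 27.6992 m


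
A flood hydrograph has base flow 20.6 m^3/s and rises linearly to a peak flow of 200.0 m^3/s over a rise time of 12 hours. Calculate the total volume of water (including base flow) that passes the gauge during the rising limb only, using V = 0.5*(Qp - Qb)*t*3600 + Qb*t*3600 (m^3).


V = 0.5*(200.0 - 20.6)*12*3600 + 20.6*12*3600 = 4.7650e+06 m^3


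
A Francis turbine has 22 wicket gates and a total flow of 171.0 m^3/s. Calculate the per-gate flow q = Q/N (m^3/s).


q = 171.0 / 22 = 7.7727 m^3/s


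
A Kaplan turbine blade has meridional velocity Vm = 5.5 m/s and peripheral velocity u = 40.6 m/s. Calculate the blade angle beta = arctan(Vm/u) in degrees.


beta = arctan(5.5 / 40.6) = 7.7148 degrees


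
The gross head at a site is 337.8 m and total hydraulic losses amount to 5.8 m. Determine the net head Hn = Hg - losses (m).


Hn = 337.8 - 5.8 = 332.0000 m


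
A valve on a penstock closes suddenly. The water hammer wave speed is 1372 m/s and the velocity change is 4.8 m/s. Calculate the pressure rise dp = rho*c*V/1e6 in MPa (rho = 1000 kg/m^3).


dp = 1000 * 1372 * 4.8 / 1e6 = 6.5856 MPa


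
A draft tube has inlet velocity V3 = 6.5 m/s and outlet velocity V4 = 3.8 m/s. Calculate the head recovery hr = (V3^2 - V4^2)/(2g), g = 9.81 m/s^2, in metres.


hr = (6.5^2 - 3.8^2) / (2*9.81) = 1.4174 m


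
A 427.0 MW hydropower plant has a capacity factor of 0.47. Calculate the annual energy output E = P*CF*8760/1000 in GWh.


E = 427.0 * 0.47 * 8760 / 1000 = 1758.0444 GWh


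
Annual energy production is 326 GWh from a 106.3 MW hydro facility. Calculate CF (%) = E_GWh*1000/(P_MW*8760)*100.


CF = 326 * 1000 / (106.3 * 8760) * 100 = 35.0090 %


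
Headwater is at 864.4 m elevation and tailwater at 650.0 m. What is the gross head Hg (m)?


Hg = 864.4 - 650.0 = 214.4000 m


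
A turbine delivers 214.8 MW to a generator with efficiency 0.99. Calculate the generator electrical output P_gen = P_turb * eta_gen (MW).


P_gen = 214.8 * 0.99 = 212.6520 MW


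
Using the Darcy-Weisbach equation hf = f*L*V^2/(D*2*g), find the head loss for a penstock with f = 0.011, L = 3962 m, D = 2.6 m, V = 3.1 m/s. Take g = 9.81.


hf = 0.011 * 3962 * 3.1^2 / (2.6 * 2 * 9.81) = 8.2103 m


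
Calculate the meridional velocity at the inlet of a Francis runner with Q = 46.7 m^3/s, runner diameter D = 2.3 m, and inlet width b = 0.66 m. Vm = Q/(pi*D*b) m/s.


Vm = 46.7 / (pi * 2.3 * 0.66) = 9.7925 m/s


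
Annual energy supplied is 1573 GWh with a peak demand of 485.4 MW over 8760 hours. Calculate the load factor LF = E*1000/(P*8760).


LF = 1573 * 1000 / (485.4 * 8760) = 0.3699


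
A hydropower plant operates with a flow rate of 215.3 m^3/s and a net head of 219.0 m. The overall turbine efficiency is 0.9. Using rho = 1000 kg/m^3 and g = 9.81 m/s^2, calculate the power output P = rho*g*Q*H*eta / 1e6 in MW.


P = 1000 * 9.81 * 215.3 * 219.0 * 0.9 / 1e6 = 416.2935 MW


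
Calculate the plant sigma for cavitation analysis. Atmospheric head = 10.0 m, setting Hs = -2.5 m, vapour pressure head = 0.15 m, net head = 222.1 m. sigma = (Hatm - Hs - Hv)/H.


sigma = (10.0 - (-2.5) - 0.15) / 222.1 = 0.0556


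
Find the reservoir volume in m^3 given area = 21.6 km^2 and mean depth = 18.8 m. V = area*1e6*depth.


V = 21.6 * 1e6 * 18.8 = 4.0608e+08 m^3


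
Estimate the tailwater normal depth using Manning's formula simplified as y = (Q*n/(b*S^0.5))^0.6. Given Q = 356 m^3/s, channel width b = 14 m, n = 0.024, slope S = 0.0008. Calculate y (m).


y = (356 * 0.024 / (14 * 0.0008^0.5))^0.6 = 6.3153 m


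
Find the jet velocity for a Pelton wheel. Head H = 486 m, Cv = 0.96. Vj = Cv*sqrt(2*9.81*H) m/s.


Vj = 0.96 * sqrt(2*9.81*486) = 93.7430 m/s


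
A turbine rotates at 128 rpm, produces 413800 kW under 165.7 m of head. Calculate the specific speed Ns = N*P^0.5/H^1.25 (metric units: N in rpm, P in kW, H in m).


Ns = 128 * 413800^0.5 / 165.7^1.25 = 138.5007


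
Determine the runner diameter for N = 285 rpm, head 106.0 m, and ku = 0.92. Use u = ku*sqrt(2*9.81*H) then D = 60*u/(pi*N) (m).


u = 0.92 * sqrt(2*9.81*106.0) = 41.9556 m/s
D = 60 * 41.9556 / (pi * 285) = 2.8116 m


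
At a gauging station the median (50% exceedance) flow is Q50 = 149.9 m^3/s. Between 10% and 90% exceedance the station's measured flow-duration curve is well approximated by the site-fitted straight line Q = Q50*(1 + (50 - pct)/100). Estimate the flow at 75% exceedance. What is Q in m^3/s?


Q = 149.9 * (1 + (50 - 75)/100) = 112.4250 m^3/s


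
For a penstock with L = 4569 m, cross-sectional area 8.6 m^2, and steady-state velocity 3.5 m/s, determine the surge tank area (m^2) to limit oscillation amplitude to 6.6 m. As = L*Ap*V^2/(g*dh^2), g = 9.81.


As = 4569 * 8.6 * 3.5^2 / (9.81 * 6.6^2) = 1126.4160 m^2


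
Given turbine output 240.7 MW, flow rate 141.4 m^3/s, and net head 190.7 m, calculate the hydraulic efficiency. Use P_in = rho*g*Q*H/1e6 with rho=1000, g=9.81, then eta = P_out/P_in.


P_in = 1000 * 9.81 * 141.4 * 190.7 / 1e6 = 264.5265 MW
eta = 240.7 / 264.5265 = 0.9099


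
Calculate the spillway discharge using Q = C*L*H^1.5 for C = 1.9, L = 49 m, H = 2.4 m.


Q = 1.9 * 49 * 2.4^1.5 = 346.1518 m^3/s


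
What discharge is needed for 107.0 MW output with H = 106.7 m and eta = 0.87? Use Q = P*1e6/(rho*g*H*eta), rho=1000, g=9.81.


Q = 107.0 * 1e6 / (1000 * 9.81 * 106.7 * 0.87) = 117.4982 m^3/s


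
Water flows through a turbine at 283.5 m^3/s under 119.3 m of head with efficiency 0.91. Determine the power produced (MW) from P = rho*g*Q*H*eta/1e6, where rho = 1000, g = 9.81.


P = 1000 * 9.81 * 283.5 * 119.3 * 0.91 / 1e6 = 301.9284 MW


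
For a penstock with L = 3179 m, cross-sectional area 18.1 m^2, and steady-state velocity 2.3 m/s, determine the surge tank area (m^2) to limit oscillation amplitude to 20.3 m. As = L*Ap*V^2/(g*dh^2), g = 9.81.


As = 3179 * 18.1 * 2.3^2 / (9.81 * 20.3^2) = 75.2946 m^2


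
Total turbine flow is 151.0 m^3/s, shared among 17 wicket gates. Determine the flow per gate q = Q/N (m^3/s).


q = 151.0 / 17 = 8.8824 m^3/s


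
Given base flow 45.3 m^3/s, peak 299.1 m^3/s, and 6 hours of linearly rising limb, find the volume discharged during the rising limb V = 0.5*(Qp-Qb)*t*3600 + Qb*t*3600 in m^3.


V = 0.5*(299.1 - 45.3)*6*3600 + 45.3*6*3600 = 3.7195e+06 m^3


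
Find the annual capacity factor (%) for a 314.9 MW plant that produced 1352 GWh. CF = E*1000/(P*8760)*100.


CF = 1352 * 1000 / (314.9 * 8760) * 100 = 49.0117 %


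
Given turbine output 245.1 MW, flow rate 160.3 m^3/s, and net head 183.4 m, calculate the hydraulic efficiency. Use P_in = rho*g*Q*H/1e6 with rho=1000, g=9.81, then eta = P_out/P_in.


P_in = 1000 * 9.81 * 160.3 * 183.4 / 1e6 = 288.4044 MW
eta = 245.1 / 288.4044 = 0.8498


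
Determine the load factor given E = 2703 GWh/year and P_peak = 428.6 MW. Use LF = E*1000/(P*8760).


LF = 2703 * 1000 / (428.6 * 8760) = 0.7199


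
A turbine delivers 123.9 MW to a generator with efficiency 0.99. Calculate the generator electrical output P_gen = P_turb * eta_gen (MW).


P_gen = 123.9 * 0.99 = 122.6610 MW


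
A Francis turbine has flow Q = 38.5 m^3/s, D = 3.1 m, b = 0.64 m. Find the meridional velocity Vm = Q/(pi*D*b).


Vm = 38.5 / (pi * 3.1 * 0.64) = 6.1769 m/s


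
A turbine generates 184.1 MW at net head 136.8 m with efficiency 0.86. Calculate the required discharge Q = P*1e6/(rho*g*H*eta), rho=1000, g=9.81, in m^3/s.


Q = 184.1 * 1e6 / (1000 * 9.81 * 136.8 * 0.86) = 159.5145 m^3/s


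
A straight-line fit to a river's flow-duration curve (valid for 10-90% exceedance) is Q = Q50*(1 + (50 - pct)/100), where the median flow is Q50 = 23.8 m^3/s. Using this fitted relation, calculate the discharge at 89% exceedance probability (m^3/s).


Q = 23.8 * (1 + (50 - 89)/100) = 14.5180 m^3/s


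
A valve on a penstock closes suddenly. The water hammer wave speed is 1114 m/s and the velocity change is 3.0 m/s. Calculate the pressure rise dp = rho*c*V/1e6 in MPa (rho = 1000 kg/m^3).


dp = 1000 * 1114 * 3.0 / 1e6 = 3.3420 MPa


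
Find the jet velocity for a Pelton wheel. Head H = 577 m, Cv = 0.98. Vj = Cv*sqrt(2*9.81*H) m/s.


Vj = 0.98 * sqrt(2*9.81*577) = 104.2710 m/s


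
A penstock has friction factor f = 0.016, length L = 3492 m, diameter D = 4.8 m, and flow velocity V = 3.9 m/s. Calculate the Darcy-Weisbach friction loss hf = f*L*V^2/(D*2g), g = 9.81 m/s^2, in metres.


hf = 0.016 * 3492 * 3.9^2 / (4.8 * 2 * 9.81) = 9.0237 m


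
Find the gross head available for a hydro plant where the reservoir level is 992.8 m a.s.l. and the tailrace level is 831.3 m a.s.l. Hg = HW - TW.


Hg = 992.8 - 831.3 = 161.5000 m


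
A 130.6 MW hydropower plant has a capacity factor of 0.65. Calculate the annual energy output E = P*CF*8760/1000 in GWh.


E = 130.6 * 0.65 * 8760 / 1000 = 743.6364 GWh


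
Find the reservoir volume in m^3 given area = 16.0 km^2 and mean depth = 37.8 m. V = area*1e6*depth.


V = 16.0 * 1e6 * 37.8 = 6.0480e+08 m^3


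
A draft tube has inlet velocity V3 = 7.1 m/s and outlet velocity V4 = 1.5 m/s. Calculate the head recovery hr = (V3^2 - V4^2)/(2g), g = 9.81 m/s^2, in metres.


hr = (7.1^2 - 1.5^2) / (2*9.81) = 2.4546 m


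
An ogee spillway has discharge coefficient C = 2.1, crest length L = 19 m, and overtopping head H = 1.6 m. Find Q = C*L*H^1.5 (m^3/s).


Q = 2.1 * 19 * 1.6^1.5 = 80.7519 m^3/s


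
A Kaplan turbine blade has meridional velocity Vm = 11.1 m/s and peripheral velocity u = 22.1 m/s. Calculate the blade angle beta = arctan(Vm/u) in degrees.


beta = arctan(11.1 / 22.1) = 26.6687 degrees


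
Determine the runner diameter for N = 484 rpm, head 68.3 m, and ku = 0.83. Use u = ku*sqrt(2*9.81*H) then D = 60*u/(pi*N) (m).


u = 0.83 * sqrt(2*9.81*68.3) = 30.3835 m/s
D = 60 * 30.3835 / (pi * 484) = 1.1989 m


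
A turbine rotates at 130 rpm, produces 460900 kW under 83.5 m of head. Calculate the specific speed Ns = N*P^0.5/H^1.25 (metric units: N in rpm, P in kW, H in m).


Ns = 130 * 460900^0.5 / 83.5^1.25 = 349.6541


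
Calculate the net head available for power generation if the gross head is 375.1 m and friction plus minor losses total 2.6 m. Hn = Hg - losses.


Hn = 375.1 - 2.6 = 372.5000 m


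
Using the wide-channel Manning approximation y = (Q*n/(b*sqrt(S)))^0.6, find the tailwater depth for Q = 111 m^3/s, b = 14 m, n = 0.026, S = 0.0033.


y = (111 * 0.026 / (14 * 0.0033^0.5))^0.6 = 2.1525 m


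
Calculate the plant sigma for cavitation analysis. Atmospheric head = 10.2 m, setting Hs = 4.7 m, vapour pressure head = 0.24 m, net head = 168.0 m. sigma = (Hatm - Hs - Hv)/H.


sigma = (10.2 - 4.7 - 0.24) / 168.0 = 0.0313


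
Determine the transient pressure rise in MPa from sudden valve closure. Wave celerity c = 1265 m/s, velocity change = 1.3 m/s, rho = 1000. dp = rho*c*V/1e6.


dp = 1000 * 1265 * 1.3 / 1e6 = 1.6445 MPa


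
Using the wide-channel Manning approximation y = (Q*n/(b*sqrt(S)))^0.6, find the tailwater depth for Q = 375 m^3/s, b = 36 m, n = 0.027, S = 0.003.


y = (375 * 0.027 / (36 * 0.003^0.5))^0.6 = 2.6688 m


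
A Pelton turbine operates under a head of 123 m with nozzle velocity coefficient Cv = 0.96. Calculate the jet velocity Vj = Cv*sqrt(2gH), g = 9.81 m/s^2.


Vj = 0.96 * sqrt(2*9.81*123) = 47.1599 m/s


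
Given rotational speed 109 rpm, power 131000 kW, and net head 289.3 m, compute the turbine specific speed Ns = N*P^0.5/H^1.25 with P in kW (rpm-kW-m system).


Ns = 109 * 131000^0.5 / 289.3^1.25 = 33.0656


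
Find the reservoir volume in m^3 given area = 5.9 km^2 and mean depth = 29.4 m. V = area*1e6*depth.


V = 5.9 * 1e6 * 29.4 = 1.7346e+08 m^3


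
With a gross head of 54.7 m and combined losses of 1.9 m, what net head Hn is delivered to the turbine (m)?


Hn = 54.7 - 1.9 = 52.8000 m


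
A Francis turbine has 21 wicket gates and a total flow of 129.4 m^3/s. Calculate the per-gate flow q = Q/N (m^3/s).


q = 129.4 / 21 = 6.1619 m^3/s


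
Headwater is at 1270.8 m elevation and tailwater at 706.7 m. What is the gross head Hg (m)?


Hg = 1270.8 - 706.7 = 564.1000 m


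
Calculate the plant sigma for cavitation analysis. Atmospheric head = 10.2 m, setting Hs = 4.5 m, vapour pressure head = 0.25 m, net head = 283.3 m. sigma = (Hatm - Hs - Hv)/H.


sigma = (10.2 - 4.5 - 0.25) / 283.3 = 0.0192


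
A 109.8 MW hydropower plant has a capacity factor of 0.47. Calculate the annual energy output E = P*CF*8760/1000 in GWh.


E = 109.8 * 0.47 * 8760 / 1000 = 452.0686 GWh


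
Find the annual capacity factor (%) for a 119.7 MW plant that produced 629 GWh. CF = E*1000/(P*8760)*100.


CF = 629 * 1000 / (119.7 * 8760) * 100 = 59.9863 %


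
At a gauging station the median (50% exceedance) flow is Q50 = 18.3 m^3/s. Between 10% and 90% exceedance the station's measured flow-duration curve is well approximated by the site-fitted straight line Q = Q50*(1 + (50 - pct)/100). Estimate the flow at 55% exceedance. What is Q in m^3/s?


Q = 18.3 * (1 + (50 - 55)/100) = 17.3850 m^3/s


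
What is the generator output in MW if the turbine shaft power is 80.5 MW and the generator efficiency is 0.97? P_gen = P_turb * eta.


P_gen = 80.5 * 0.97 = 78.0850 MW


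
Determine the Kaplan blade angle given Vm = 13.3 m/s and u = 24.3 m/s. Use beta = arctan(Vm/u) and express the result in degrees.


beta = arctan(13.3 / 24.3) = 28.6930 degrees


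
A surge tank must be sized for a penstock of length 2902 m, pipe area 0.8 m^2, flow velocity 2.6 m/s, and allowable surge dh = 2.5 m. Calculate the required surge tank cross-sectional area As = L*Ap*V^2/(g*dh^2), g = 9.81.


As = 2902 * 0.8 * 2.6^2 / (9.81 * 2.5^2) = 255.9676 m^2


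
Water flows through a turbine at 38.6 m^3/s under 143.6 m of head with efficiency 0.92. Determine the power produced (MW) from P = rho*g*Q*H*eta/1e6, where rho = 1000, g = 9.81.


P = 1000 * 9.81 * 38.6 * 143.6 * 0.92 / 1e6 = 50.0263 MW


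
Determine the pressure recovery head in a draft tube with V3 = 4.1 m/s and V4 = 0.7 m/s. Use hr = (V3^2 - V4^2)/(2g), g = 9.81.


hr = (4.1^2 - 0.7^2) / (2*9.81) = 0.8318 m


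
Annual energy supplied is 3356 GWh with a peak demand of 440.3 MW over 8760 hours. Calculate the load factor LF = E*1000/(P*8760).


LF = 3356 * 1000 / (440.3 * 8760) = 0.8701


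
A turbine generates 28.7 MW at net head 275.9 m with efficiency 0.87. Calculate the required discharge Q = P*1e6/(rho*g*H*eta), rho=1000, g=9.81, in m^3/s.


Q = 28.7 * 1e6 / (1000 * 9.81 * 275.9 * 0.87) = 12.1883 m^3/s


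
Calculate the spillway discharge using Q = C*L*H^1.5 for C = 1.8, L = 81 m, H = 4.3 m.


Q = 1.8 * 81 * 4.3^1.5 = 1300.0505 m^3/s


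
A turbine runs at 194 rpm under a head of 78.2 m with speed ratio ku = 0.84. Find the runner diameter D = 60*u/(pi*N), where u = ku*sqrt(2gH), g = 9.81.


u = 0.84 * sqrt(2*9.81*78.2) = 32.9027 m/s
D = 60 * 32.9027 / (pi * 194) = 3.2392 m


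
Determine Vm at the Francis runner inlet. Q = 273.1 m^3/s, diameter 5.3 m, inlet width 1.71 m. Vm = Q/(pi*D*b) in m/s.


Vm = 273.1 / (pi * 5.3 * 1.71) = 9.5918 m/s


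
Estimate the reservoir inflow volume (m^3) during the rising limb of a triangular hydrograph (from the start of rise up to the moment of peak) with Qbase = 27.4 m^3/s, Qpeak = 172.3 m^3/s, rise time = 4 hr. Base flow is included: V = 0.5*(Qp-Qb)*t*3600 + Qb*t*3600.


V = 0.5*(172.3 - 27.4)*4*3600 + 27.4*4*3600 = 1.4378e+06 m^3


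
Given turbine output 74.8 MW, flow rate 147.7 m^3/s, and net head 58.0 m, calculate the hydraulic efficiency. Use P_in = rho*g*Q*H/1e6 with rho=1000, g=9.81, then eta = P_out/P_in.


P_in = 1000 * 9.81 * 147.7 * 58.0 / 1e6 = 84.0383 MW
eta = 74.8 / 84.0383 = 0.8901


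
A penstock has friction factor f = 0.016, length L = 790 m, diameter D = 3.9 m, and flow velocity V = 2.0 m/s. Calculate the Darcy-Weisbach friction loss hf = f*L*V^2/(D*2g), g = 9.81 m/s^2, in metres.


hf = 0.016 * 790 * 2.0^2 / (3.9 * 2 * 9.81) = 0.6608 m


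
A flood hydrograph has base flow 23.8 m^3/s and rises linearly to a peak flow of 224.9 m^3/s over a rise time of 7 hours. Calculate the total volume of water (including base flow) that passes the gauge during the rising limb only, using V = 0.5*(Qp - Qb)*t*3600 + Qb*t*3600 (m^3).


V = 0.5*(224.9 - 23.8)*7*3600 + 23.8*7*3600 = 3.1336e+06 m^3


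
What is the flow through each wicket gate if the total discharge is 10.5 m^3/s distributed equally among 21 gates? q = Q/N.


q = 10.5 / 21 = 0.5000 m^3/s


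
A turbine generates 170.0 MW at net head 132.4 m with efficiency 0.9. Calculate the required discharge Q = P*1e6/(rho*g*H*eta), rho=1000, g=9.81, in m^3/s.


Q = 170.0 * 1e6 / (1000 * 9.81 * 132.4 * 0.9) = 145.4285 m^3/s


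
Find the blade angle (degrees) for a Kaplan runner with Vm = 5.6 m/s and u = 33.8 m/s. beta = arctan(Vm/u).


beta = arctan(5.6 / 33.8) = 9.4073 degrees


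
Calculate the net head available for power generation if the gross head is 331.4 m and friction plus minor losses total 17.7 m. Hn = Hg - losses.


Hn = 331.4 - 17.7 = 313.7000 m


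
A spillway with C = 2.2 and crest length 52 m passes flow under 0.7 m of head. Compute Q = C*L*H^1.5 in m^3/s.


Q = 2.2 * 52 * 0.7^1.5 = 66.9997 m^3/s


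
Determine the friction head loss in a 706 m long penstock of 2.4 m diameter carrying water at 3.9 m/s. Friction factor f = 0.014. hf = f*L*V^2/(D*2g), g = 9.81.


hf = 0.014 * 706 * 3.9^2 / (2.4 * 2 * 9.81) = 3.1927 m


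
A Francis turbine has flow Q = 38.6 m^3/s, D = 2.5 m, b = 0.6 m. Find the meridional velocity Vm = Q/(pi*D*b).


Vm = 38.6 / (pi * 2.5 * 0.6) = 8.1912 m/s


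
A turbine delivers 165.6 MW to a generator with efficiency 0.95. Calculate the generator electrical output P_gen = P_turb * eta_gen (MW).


P_gen = 165.6 * 0.95 = 157.3200 MW


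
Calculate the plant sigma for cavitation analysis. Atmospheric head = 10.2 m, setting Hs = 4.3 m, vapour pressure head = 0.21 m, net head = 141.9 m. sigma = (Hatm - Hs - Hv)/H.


sigma = (10.2 - 4.3 - 0.21) / 141.9 = 0.0401


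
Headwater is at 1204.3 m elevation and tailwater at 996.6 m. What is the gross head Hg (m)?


Hg = 1204.3 - 996.6 = 207.7000 m


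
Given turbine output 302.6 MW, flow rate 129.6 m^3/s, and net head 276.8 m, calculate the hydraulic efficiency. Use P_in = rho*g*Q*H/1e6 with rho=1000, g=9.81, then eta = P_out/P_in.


P_in = 1000 * 9.81 * 129.6 * 276.8 / 1e6 = 351.9169 MW
eta = 302.6 / 351.9169 = 0.8599


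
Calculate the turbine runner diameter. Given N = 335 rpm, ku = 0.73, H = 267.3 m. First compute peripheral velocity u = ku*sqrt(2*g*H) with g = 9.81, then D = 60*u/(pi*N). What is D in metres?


u = 0.73 * sqrt(2*9.81*267.3) = 52.8654 m/s
D = 60 * 52.8654 / (pi * 335) = 3.0139 m


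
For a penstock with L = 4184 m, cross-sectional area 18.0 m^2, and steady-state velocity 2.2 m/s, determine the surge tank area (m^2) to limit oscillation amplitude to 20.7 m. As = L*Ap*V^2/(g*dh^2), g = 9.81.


As = 4184 * 18.0 * 2.2^2 / (9.81 * 20.7^2) = 86.7161 m^2


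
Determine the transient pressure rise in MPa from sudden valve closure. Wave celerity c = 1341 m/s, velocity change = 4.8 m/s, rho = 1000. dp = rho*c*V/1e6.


dp = 1000 * 1341 * 4.8 / 1e6 = 6.4368 MPa


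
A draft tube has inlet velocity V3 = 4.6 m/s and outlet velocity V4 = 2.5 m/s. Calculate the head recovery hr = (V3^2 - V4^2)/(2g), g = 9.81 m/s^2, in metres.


hr = (4.6^2 - 2.5^2) / (2*9.81) = 0.7599 m


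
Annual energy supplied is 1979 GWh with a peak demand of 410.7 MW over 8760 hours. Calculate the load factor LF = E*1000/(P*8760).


LF = 1979 * 1000 / (410.7 * 8760) = 0.5501


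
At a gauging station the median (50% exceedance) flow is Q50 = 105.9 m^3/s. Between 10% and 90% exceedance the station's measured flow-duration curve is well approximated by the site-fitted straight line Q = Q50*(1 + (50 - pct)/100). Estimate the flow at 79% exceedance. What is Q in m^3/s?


Q = 105.9 * (1 + (50 - 79)/100) = 75.1890 m^3/s


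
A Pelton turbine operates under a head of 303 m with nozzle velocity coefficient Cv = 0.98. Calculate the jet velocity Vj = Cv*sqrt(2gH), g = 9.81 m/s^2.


Vj = 0.98 * sqrt(2*9.81*303) = 75.5609 m/s


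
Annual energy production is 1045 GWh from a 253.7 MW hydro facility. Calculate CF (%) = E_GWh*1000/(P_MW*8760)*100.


CF = 1045 * 1000 / (253.7 * 8760) * 100 = 47.0210 %


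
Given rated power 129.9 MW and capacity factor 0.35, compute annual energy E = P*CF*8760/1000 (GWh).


E = 129.9 * 0.35 * 8760 / 1000 = 398.2734 GWh


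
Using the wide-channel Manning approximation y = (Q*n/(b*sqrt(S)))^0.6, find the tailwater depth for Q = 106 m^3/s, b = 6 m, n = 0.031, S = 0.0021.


y = (106 * 0.031 / (6 * 0.0021^0.5))^0.6 = 4.4304 m


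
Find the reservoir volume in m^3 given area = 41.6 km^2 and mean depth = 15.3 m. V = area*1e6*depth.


V = 41.6 * 1e6 * 15.3 = 6.3648e+08 m^3


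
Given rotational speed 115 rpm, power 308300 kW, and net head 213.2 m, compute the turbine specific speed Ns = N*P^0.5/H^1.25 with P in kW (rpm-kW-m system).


Ns = 115 * 308300^0.5 / 213.2^1.25 = 78.3792


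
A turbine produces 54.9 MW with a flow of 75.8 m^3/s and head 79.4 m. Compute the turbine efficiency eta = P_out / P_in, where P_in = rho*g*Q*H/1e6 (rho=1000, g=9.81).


P_in = 1000 * 9.81 * 75.8 * 79.4 / 1e6 = 59.0417 MW
eta = 54.9 / 59.0417 = 0.9299


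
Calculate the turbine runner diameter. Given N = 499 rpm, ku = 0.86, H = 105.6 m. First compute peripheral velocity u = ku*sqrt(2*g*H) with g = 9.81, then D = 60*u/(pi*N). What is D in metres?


u = 0.86 * sqrt(2*9.81*105.6) = 39.1453 m/s
D = 60 * 39.1453 / (pi * 499) = 1.4982 m


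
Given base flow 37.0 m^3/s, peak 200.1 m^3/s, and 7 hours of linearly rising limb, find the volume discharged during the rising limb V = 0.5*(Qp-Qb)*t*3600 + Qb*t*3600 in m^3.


V = 0.5*(200.1 - 37.0)*7*3600 + 37.0*7*3600 = 2.9875e+06 m^3


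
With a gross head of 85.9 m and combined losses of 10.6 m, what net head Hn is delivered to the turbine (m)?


Hn = 85.9 - 10.6 = 75.3000 m


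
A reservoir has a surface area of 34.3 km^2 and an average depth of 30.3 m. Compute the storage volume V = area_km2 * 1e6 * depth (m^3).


V = 34.3 * 1e6 * 30.3 = 1.0393e+09 m^3
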